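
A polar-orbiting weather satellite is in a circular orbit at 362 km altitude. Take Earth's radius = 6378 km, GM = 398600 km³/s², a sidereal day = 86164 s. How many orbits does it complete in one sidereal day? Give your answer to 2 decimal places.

15.65

Semi-major axis a = 6378 + 362 = 6740 km. Period T = 2π√(a³/μ) = 2π√(6740³/398600) = 5506.8 s = 91.78 min.
Orbits per sidereal day = 86164 / 5506.8 = 15.647.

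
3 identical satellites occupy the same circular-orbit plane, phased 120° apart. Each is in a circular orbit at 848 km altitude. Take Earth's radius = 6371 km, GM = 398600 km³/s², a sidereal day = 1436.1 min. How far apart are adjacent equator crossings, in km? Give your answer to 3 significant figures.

945 km

Semi-major axis a = 6371 + 848 = 7219 km. Period T = 2π√(a³/μ) = 2π√(7219³/398600) = 6104.2 s = 101.74 min.
Single-satellite node shift = (6104.2/86166) × 360° = 25.50°.
With 3 satellites evenly phased, successive equator crossings are 25.50/3 = 8.501° apart.
That is 8.501 × 111.2 = 945 km at the equator.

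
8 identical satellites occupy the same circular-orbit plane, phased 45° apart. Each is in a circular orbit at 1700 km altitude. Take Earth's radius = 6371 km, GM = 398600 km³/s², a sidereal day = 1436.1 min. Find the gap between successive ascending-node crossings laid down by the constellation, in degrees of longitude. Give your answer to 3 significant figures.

Semi-major axis a = 6371 + 1700 = 8071 km. Period T = 2π√(a³/μ) = 2π√(8071³/398600) = 7216.1 s = 120.27 min.
Single-satellite node shift = (7216.1/86166) × 360° = 30.15°.
With 8 satellites evenly phased, successive equator crossings are 30.15/8 = 3.769° apart.

3.77°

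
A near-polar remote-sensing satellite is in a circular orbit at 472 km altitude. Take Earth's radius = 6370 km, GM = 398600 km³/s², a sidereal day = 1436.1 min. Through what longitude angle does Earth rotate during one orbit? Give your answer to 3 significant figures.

23.5°

Semi-major axis a = 6370 + 472 = 6842 km. Period T = 2π√(a³/μ) = 2π√(6842³/398600) = 5632.3 s = 93.87 min.
During one orbit Earth rotates (5632.3 / 86166) × 360° = 23.53°.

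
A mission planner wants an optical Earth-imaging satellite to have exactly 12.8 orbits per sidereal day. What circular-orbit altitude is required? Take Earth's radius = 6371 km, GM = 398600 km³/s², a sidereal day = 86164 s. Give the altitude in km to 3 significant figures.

1330 km

Required period T = 86164 / 12.8 = 6731.6 s.
From T = 2π√(a³/μ): a = (μ T²/4π²)^(1/3) = (398600 × 6731.6² / 4π²)^(1/3) = 7706 km.
Altitude h = a − R = 7706 − 6371 = 1335 km.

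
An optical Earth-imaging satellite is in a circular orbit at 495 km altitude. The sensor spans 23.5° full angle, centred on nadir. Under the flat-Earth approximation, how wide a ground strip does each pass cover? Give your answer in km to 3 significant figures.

206 km

Half-angle = 23.5°/2 = 11.75°.
Swath width ≈ 2h·tan(θ/2) = 2 × 495 × tan(11.75°) = 205.9 km.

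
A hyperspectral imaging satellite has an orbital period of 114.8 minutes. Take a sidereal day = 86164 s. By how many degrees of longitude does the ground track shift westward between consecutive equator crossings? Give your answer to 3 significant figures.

T = 114.8 min = 6888.0 s.
During one orbit Earth rotates (6888.0 / 86164) × 360° = 28.78°.

28.8°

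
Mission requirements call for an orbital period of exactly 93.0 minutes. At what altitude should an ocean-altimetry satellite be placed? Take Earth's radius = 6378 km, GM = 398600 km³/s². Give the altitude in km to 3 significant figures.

422 km

T = 93.0 min = 5580.0 s.
From T = 2π√(a³/μ): a = (μ T²/4π²)^(1/3) = (398600 × 5580.0² / 4π²)^(1/3) = 6800 km.
Altitude h = a − R = 6800 − 6378 = 422 km.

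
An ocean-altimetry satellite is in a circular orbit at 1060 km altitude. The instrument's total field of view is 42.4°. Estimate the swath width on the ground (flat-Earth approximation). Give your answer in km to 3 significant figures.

Half-angle = 42.4°/2 = 21.2°.
Swath width ≈ 2h·tan(θ/2) = 2 × 1060 × tan(21.2°) = 822.3 km.

822 km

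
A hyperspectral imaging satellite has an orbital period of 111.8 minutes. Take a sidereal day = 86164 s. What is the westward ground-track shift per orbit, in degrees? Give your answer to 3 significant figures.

28.0°

T = 111.8 min = 6708.0 s.
During one orbit Earth rotates (6708.0 / 86164) × 360° = 28.03°.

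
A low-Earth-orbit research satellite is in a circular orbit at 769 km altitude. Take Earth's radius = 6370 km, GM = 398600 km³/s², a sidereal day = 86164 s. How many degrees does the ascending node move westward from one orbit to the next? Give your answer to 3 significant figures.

25.1°

Semi-major axis a = 6370 + 769 = 7139 km. Period T = 2π√(a³/μ) = 2π√(7139³/398600) = 6003.0 s = 100.05 min.
During one orbit Earth rotates (6003.0 / 86164) × 360° = 25.08°.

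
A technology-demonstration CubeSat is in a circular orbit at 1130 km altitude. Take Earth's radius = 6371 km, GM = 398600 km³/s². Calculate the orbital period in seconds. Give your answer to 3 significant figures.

6470 seconds

Semi-major axis a = 6371 + 1130 = 7501 km. Period T = 2π√(a³/μ) = 2π√(7501³/398600) = 6465.3 s = 107.76 min.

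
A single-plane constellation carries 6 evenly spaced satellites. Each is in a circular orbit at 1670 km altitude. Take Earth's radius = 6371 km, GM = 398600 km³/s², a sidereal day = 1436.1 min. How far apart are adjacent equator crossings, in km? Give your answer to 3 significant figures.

Semi-major axis a = 6371 + 1670 = 8041 km. Period T = 2π√(a³/μ) = 2π√(8041³/398600) = 7175.9 s = 119.60 min.
Single-satellite node shift = (7175.9/86166) × 360° = 29.98°.
With 6 satellites evenly phased, successive equator crossings are 29.98/6 = 4.997° apart.
That is 4.997 × 111.2 = 556 km at the equator.

556 km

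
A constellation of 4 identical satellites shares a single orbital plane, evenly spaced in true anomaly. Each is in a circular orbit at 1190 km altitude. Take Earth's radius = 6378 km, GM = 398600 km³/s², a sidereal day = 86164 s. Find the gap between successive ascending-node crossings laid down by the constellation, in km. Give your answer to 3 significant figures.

Semi-major axis a = 6378 + 1190 = 7568 km. Period T = 2π√(a³/μ) = 2π√(7568³/398600) = 6552.1 s = 109.20 min.
Single-satellite node shift = (6552.1/86164) × 360° = 27.38°.
With 4 satellites evenly phased, successive equator crossings are 27.38/4 = 6.844° apart.
That is 6.844 × 111.3 = 762 km at the equator.

762 km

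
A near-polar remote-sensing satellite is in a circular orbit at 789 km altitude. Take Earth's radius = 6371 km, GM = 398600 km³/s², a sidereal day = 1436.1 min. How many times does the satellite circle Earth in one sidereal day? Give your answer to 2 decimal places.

Semi-major axis a = 6371 + 789 = 7160 km. Period T = 2π√(a³/μ) = 2π√(7160³/398600) = 6029.5 s = 100.49 min.
Orbits per sidereal day = 86166 / 6029.5 = 14.291.

14.29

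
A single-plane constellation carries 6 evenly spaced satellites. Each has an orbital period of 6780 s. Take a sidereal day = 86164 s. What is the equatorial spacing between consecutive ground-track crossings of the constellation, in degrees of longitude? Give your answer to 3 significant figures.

Single-satellite node shift = (6780.0/86164) × 360° = 28.33°.
With 6 satellites evenly phased, successive equator crossings are 28.33/6 = 4.721° apart.

4.72°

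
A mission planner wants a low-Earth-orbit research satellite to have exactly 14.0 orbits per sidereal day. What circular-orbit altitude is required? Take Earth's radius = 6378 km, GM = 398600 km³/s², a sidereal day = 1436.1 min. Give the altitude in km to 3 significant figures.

Required period T = 86166 / 14.0 = 6154.7 s.
From T = 2π√(a³/μ): a = (μ T²/4π²)^(1/3) = (398600 × 6154.7² / 4π²)^(1/3) = 7259 km.
Altitude h = a − R = 7259 − 6378 = 881 km.

881 km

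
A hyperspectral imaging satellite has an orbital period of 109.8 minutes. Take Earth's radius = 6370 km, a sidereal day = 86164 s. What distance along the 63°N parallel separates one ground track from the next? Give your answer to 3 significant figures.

1390 km

T = 109.8 min = 6588.0 s.
Node shift per orbit = (6588.0/86164) × 360° = 27.53°.
Equatorial spacing = 27.53 × 111.2 km/° = 3060 km.
At 63° latitude, spacing = 3060 × cos(63°) = 1389 km.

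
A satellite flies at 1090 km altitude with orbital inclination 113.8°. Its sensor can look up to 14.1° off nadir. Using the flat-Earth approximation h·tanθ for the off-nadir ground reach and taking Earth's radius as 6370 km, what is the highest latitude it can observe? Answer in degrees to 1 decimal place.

68.7°

Retrograde orbit: the ground track reaches ±(180° − i) = ±(180 − 113.8) = ±66.2°.
Sensor half-swath on the ground ≈ 1090·tan(14.1°) = 274 km = 2.46° of latitude.
Maximum observable latitude ≈ 66.2 + 2.46 = 68.7°.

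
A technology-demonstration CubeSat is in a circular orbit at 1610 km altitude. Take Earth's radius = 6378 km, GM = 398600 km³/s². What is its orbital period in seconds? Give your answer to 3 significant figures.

7110 seconds

Semi-major axis a = 6378 + 1610 = 7988 km. Period T = 2π√(a³/μ) = 2π√(7988³/398600) = 7105.1 s = 118.42 min.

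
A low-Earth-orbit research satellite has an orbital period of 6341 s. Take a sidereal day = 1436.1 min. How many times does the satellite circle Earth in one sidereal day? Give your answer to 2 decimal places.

13.59

Orbits per sidereal day = 86166 / 6341.0 = 13.589.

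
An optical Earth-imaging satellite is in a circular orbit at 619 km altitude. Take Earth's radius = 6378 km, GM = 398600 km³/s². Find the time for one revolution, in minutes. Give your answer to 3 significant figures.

Semi-major axis a = 6378 + 619 = 6997 km. Period T = 2π√(a³/μ) = 2π√(6997³/398600) = 5824.8 s = 97.08 min.

97.1 min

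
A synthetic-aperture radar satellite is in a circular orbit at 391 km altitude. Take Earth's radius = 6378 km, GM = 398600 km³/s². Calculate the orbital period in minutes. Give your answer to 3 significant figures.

92.4 min

Semi-major axis a = 6378 + 391 = 6769 km. Period T = 2π√(a³/μ) = 2π√(6769³/398600) = 5542.4 s = 92.37 min.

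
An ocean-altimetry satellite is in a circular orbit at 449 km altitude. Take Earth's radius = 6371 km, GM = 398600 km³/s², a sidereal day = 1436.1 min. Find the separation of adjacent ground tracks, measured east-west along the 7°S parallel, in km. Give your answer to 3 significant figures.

2580 km

Semi-major axis a = 6371 + 449 = 6820 km. Period T = 2π√(a³/μ) = 2π√(6820³/398600) = 5605.2 s = 93.42 min.
Node shift per orbit = (5605.2/86166) × 360° = 23.42°.
Equatorial spacing = 23.42 × 111.2 km/° = 2604 km.
At 7° latitude, spacing = 2604 × cos(7°) = 2585 km.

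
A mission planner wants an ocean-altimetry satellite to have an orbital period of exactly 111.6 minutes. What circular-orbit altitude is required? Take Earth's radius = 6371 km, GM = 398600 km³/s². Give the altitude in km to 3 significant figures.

1310 km

T = 111.6 min = 6696.0 s.
From T = 2π√(a³/μ): a = (μ T²/4π²)^(1/3) = (398600 × 6696.0² / 4π²)^(1/3) = 7678 km.
Altitude h = a − R = 7678 − 6371 = 1307 km.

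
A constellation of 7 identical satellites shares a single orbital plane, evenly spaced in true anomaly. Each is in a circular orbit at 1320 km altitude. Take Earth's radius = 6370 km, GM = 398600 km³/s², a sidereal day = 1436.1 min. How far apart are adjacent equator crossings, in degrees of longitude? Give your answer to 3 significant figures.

4.01°

Semi-major axis a = 6370 + 1320 = 7690 km. Period T = 2π√(a³/μ) = 2π√(7690³/398600) = 6711.2 s = 111.85 min.
Single-satellite node shift = (6711.2/86166) × 360° = 28.04°.
With 7 satellites evenly phased, successive equator crossings are 28.04/7 = 4.006° apart.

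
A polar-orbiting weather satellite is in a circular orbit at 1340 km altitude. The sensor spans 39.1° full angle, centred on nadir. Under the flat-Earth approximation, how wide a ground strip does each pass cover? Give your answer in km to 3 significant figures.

952 km

Half-angle = 39.1°/2 = 19.55°.
Swath width ≈ 2h·tan(θ/2) = 2 × 1340 × tan(19.55°) = 951.7 km.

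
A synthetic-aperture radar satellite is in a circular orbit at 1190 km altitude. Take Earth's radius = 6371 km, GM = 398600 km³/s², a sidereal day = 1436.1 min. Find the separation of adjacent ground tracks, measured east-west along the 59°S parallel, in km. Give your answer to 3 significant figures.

Semi-major axis a = 6371 + 1190 = 7561 km. Period T = 2π√(a³/μ) = 2π√(7561³/398600) = 6543.0 s = 109.05 min.
Node shift per orbit = (6543.0/86166) × 360° = 27.34°.
Equatorial spacing = 27.34 × 111.2 km/° = 3040 km.
At 59° latitude, spacing = 3040 × cos(59°) = 1566 km.

1570 km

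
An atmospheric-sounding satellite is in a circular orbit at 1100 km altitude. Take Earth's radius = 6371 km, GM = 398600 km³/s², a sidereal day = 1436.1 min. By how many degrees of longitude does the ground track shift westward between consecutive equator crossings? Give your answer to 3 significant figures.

Semi-major axis a = 6371 + 1100 = 7471 km. Period T = 2π√(a³/μ) = 2π√(7471³/398600) = 6426.6 s = 107.11 min.
During one orbit Earth rotates (6426.6 / 86166) × 360° = 26.85°.

26.9°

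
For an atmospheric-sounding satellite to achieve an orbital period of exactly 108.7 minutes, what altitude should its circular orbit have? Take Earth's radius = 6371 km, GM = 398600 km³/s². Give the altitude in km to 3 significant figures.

1170 km

T = 108.7 min = 6522.0 s.
From T = 2π√(a³/μ): a = (μ T²/4π²)^(1/3) = (398600 × 6522.0² / 4π²)^(1/3) = 7545 km.
Altitude h = a − R = 7545 − 6371 = 1174 km.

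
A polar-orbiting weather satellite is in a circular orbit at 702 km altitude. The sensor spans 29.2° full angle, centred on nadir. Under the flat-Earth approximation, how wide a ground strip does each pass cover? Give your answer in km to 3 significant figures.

366 km

Half-angle = 29.2°/2 = 14.6°.
Swath width ≈ 2h·tan(θ/2) = 2 × 702 × tan(14.6°) = 365.7 km.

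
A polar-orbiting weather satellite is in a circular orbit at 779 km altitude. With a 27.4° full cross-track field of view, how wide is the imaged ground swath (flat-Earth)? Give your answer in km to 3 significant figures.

380 km

Half-angle = 27.4°/2 = 13.7°.
Swath width ≈ 2h·tan(θ/2) = 2 × 779 × tan(13.7°) = 379.8 km.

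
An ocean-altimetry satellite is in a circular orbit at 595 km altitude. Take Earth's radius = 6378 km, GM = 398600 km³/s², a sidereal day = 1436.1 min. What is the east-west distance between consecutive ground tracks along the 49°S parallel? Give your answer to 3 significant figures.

1770 km

Semi-major axis a = 6378 + 595 = 6973 km. Period T = 2π√(a³/μ) = 2π√(6973³/398600) = 5794.8 s = 96.58 min.
Node shift per orbit = (5794.8/86166) × 360° = 24.21°.
Equatorial spacing = 24.21 × 111.3 km/° = 2695 km.
At 49° latitude, spacing = 2695 × cos(49°) = 1768 km.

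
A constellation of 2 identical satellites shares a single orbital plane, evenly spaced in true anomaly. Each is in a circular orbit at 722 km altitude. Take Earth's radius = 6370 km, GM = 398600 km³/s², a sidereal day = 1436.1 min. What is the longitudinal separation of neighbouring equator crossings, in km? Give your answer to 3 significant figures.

Semi-major axis a = 6370 + 722 = 7092 km. Period T = 2π√(a³/μ) = 2π√(7092³/398600) = 5943.8 s = 99.06 min.
Single-satellite node shift = (5943.8/86166) × 360° = 24.83°.
With 2 satellites evenly phased, successive equator crossings are 24.83/2 = 12.417° apart.
That is 12.417 × 111.2 = 1380 km at the equator.

1380 km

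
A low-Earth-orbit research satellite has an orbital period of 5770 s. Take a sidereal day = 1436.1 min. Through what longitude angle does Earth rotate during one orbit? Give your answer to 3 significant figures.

During one orbit Earth rotates (5770.0 / 86166) × 360° = 24.11°.

24.1°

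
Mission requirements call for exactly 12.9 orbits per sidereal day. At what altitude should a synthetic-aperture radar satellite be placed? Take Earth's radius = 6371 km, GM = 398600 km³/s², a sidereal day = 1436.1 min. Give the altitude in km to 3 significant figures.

Required period T = 86166 / 12.9 = 6679.5 s.
From T = 2π√(a³/μ): a = (μ T²/4π²)^(1/3) = (398600 × 6679.5² / 4π²)^(1/3) = 7666 km.
Altitude h = a − R = 7666 − 6371 = 1295 km.

1290 km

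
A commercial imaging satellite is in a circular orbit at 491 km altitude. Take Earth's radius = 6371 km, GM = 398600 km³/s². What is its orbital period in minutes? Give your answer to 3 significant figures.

94.3 min

Semi-major axis a = 6371 + 491 = 6862 km. Period T = 2π√(a³/μ) = 2π√(6862³/398600) = 5657.0 s = 94.28 min.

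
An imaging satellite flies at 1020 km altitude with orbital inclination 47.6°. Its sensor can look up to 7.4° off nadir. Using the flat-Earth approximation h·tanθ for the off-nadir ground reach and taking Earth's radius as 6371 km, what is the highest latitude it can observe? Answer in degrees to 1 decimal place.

48.8°

For a prograde orbit the ground track reaches latitude ±i = ±47.6°.
Sensor half-swath on the ground ≈ 1020·tan(7.4°) = 132 km = 1.19° of latitude.
Maximum observable latitude ≈ 47.6 + 1.19 = 48.8°.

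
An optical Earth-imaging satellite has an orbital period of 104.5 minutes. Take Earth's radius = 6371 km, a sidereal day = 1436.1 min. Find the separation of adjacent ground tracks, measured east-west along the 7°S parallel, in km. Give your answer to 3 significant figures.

2890 km

T = 104.5 min = 6270.0 s.
Node shift per orbit = (6270.0/86166) × 360° = 26.20°.
Equatorial spacing = 26.20 × 111.2 km/° = 2913 km.
At 7° latitude, spacing = 2913 × cos(7°) = 2891 km.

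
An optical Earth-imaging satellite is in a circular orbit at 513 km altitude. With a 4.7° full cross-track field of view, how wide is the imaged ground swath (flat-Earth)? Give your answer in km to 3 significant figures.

42.1 km

Half-angle = 4.7°/2 = 2.35°.
Swath width ≈ 2h·tan(θ/2) = 2 × 513 × tan(2.35°) = 42.1 km.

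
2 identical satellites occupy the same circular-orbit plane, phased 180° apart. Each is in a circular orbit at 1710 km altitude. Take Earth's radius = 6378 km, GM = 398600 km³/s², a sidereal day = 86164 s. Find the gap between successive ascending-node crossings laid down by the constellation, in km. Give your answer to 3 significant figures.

Semi-major axis a = 6378 + 1710 = 8088 km. Period T = 2π√(a³/μ) = 2π√(8088³/398600) = 7238.9 s = 120.65 min.
Single-satellite node shift = (7238.9/86164) × 360° = 30.24°.
With 2 satellites evenly phased, successive equator crossings are 30.24/2 = 15.122° apart.
That is 15.122 × 111.3 = 1683 km at the equator.

1680 km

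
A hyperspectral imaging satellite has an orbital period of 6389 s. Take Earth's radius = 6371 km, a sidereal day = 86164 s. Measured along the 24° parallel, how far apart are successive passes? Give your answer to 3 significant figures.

2710 km

Node shift per orbit = (6389.0/86164) × 360° = 26.69°.
Equatorial spacing = 26.69 × 111.2 km/° = 2968 km.
At 24° latitude, spacing = 2968 × cos(24°) = 2712 km.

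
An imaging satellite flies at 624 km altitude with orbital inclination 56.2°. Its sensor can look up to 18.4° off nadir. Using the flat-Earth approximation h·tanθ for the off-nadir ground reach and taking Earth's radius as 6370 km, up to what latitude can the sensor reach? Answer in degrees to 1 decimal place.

For a prograde orbit the ground track reaches latitude ±i = ±56.2°.
Sensor half-swath on the ground ≈ 624·tan(18.4°) = 208 km = 1.87° of latitude.
Maximum observable latitude ≈ 56.2 + 1.87 = 58.1°.

58.1°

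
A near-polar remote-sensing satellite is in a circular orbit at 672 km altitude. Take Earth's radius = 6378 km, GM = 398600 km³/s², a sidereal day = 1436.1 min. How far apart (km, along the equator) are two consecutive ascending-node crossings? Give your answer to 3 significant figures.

Semi-major axis a = 6378 + 672 = 7050 km. Period T = 2π√(a³/μ) = 2π√(7050³/398600) = 5891.1 s = 98.18 min.
During one orbit Earth rotates (5891.1 / 86166) × 360° = 24.61°.
At the equator that is 24.61° × (2π·6378/360) km/° = 24.61 × 111.3 = 2740 km.

2740 km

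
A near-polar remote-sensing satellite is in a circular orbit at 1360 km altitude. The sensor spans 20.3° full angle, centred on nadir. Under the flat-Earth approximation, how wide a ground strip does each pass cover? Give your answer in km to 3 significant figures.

Half-angle = 20.3°/2 = 10.15°.
Swath width ≈ 2h·tan(θ/2) = 2 × 1360 × tan(10.15°) = 487.0 km.

487 km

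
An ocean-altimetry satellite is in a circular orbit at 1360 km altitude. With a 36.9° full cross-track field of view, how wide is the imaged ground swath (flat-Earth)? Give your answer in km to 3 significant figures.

907 km

Half-angle = 36.9°/2 = 18.45°.
Swath width ≈ 2h·tan(θ/2) = 2 × 1360 × tan(18.45°) = 907.5 km.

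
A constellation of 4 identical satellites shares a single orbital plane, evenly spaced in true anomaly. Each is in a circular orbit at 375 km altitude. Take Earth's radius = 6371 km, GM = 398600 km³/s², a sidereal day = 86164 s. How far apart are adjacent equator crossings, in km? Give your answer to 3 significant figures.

640 km

Semi-major axis a = 6371 + 375 = 6746 km. Period T = 2π√(a³/μ) = 2π√(6746³/398600) = 5514.2 s = 91.90 min.
Single-satellite node shift = (5514.2/86164) × 360° = 23.04°.
With 4 satellites evenly phased, successive equator crossings are 23.04/4 = 5.760° apart.
That is 5.760 × 111.2 = 640 km at the equator.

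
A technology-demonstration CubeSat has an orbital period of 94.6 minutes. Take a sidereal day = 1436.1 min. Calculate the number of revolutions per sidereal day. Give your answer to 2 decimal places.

T = 94.6 min = 5676.0 s.
Orbits per sidereal day = 86166 / 5676.0 = 15.181.

15.18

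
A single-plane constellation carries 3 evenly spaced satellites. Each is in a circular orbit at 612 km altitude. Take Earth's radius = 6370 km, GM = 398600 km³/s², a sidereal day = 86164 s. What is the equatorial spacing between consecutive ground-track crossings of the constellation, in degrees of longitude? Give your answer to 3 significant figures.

8.09°

Semi-major axis a = 6370 + 612 = 6982 km. Period T = 2π√(a³/μ) = 2π√(6982³/398600) = 5806.1 s = 96.77 min.
Single-satellite node shift = (5806.1/86164) × 360° = 24.26°.
With 3 satellites evenly phased, successive equator crossings are 24.26/3 = 8.086° apart.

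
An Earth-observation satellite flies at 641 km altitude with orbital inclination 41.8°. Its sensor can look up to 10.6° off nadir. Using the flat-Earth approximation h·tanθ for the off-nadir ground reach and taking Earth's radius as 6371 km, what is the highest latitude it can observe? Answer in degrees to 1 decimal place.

42.9°

For a prograde orbit the ground track reaches latitude ±i = ±41.8°.
Sensor half-swath on the ground ≈ 641·tan(10.6°) = 120 km = 1.08° of latitude.
Maximum observable latitude ≈ 41.8 + 1.08 = 42.9°.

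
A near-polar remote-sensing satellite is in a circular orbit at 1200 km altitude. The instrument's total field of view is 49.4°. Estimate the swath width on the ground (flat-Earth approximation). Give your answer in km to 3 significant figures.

Half-angle = 49.4°/2 = 24.7°.
Swath width ≈ 2h·tan(θ/2) = 2 × 1200 × tan(24.7°) = 1103.9 km.

1100 km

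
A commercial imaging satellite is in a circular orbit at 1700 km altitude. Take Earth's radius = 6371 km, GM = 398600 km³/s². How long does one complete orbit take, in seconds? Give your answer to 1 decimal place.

7216.1 seconds

Semi-major axis a = 6371 + 1700 = 8071 km. Period T = 2π√(a³/μ) = 2π√(8071³/398600) = 7216.1 s = 120.27 min.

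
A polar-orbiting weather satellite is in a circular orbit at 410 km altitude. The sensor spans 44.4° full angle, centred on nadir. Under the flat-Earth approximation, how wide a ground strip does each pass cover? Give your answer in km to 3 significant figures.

Half-angle = 44.4°/2 = 22.2°.
Swath width ≈ 2h·tan(θ/2) = 2 × 410 × tan(22.2°) = 334.6 km.

335 km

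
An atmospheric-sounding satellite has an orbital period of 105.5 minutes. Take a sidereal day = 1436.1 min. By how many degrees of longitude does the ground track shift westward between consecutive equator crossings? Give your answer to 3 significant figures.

T = 105.5 min = 6330.0 s.
During one orbit Earth rotates (6330.0 / 86166) × 360° = 26.45°.

26.4°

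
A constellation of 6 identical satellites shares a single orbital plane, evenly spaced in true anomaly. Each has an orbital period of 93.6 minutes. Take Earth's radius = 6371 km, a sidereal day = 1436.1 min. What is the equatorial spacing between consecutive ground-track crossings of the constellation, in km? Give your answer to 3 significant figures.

435 km

T = 93.6 min = 5616.0 s.
Single-satellite node shift = (5616.0/86166) × 360° = 23.46°.
With 6 satellites evenly phased, successive equator crossings are 23.46/6 = 3.911° apart.
That is 3.911 × 111.2 = 435 km at the equator.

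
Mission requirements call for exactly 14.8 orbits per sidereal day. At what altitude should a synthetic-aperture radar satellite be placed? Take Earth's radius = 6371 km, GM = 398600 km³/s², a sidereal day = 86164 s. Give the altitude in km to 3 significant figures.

624 km

Required period T = 86164 / 14.8 = 5821.9 s.
From T = 2π√(a³/μ): a = (μ T²/4π²)^(1/3) = (398600 × 5821.9² / 4π²)^(1/3) = 6995 km.
Altitude h = a − R = 6995 − 6371 = 624 km.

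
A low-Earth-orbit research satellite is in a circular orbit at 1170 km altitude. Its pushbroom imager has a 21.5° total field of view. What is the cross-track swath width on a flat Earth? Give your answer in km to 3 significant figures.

Half-angle = 21.5°/2 = 10.75°.
Swath width ≈ 2h·tan(θ/2) = 2 × 1170 × tan(10.75°) = 444.3 km.

444 km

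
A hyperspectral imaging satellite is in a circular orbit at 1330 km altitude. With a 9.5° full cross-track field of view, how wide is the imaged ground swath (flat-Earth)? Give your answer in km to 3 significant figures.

221 km

Half-angle = 9.5°/2 = 4.75°.
Swath width ≈ 2h·tan(θ/2) = 2 × 1330 × tan(4.75°) = 221.0 km.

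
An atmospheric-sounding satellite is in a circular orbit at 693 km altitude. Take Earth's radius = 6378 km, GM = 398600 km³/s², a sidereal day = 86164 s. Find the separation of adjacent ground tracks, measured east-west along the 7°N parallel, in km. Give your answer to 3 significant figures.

2730 km

Semi-major axis a = 6378 + 693 = 7071 km. Period T = 2π√(a³/μ) = 2π√(7071³/398600) = 5917.4 s = 98.62 min.
Node shift per orbit = (5917.4/86164) × 360° = 24.72°.
Equatorial spacing = 24.72 × 111.3 km/° = 2752 km.
At 7° latitude, spacing = 2752 × cos(7°) = 2732 km.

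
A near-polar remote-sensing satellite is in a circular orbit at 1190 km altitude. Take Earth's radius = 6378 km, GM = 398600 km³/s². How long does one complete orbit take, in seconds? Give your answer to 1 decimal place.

Semi-major axis a = 6378 + 1190 = 7568 km. Period T = 2π√(a³/μ) = 2π√(7568³/398600) = 6552.1 s = 109.20 min.

6552.1 seconds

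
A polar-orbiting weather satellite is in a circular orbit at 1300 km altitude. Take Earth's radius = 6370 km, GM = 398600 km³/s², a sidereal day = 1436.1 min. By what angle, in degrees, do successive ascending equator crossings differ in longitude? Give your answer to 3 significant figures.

27.9°

Semi-major axis a = 6370 + 1300 = 7670 km. Period T = 2π√(a³/μ) = 2π√(7670³/398600) = 6685.0 s = 111.42 min.
During one orbit Earth rotates (6685.0 / 86166) × 360° = 27.93°.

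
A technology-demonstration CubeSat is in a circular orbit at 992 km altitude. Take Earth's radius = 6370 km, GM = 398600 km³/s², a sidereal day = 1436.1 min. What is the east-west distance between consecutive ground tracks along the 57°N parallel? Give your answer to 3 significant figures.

Semi-major axis a = 6370 + 992 = 7362 km. Period T = 2π√(a³/μ) = 2π√(7362³/398600) = 6286.4 s = 104.77 min.
Node shift per orbit = (6286.4/86166) × 360° = 26.26°.
Equatorial spacing = 26.26 × 111.2 km/° = 2920 km.
At 57° latitude, spacing = 2920 × cos(57°) = 1590 km.

1590 km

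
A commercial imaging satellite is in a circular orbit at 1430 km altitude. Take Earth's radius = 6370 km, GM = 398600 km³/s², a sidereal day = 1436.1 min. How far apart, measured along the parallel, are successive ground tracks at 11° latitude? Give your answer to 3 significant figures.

Semi-major axis a = 6370 + 1430 = 7800 km. Period T = 2π√(a³/μ) = 2π√(7800³/398600) = 6855.7 s = 114.26 min.
Node shift per orbit = (6855.7/86166) × 360° = 28.64°.
Equatorial spacing = 28.64 × 111.2 km/° = 3184 km.
At 11° latitude, spacing = 3184 × cos(11°) = 3126 km.

3130 km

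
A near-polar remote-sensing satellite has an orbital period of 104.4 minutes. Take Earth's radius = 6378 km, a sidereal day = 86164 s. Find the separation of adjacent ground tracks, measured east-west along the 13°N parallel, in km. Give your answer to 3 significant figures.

2840 km

T = 104.4 min = 6264.0 s.
Node shift per orbit = (6264.0/86164) × 360° = 26.17°.
Equatorial spacing = 26.17 × 111.3 km/° = 2913 km.
At 13° latitude, spacing = 2913 × cos(13°) = 2839 km.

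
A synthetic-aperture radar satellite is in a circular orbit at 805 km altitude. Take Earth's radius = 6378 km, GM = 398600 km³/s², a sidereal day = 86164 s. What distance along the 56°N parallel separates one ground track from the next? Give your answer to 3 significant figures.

Semi-major axis a = 6378 + 805 = 7183 km. Period T = 2π√(a³/μ) = 2π√(7183³/398600) = 6058.6 s = 100.98 min.
Node shift per orbit = (6058.6/86164) × 360° = 25.31°.
Equatorial spacing = 25.31 × 111.3 km/° = 2818 km.
At 56° latitude, spacing = 2818 × cos(56°) = 1576 km.

1580 km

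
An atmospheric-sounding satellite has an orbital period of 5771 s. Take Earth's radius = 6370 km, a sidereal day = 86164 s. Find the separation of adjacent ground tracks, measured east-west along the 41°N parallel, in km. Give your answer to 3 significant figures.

2020 km

Node shift per orbit = (5771.0/86164) × 360° = 24.11°.
Equatorial spacing = 24.11 × 111.2 km/° = 2681 km.
At 41° latitude, spacing = 2681 × cos(41°) = 2023 km.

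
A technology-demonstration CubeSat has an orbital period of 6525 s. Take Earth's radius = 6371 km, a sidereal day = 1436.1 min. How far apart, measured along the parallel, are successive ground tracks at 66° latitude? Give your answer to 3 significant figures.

Node shift per orbit = (6525.0/86166) × 360° = 27.26°.
Equatorial spacing = 27.26 × 111.2 km/° = 3031 km.
At 66° latitude, spacing = 3031 × cos(66°) = 1233 km.

1230 km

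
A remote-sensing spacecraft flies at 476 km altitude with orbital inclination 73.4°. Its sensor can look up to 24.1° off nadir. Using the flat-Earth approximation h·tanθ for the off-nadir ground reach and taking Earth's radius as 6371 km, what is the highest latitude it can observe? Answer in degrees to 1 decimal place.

75.3°

For a prograde orbit the ground track reaches latitude ±i = ±73.4°.
Sensor half-swath on the ground ≈ 476·tan(24.1°) = 213 km = 1.91° of latitude.
Maximum observable latitude ≈ 73.4 + 1.91 = 75.3°.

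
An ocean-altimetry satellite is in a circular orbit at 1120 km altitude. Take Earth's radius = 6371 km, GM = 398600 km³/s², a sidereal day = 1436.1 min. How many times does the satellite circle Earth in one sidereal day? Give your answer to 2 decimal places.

13.35

Semi-major axis a = 6371 + 1120 = 7491 km. Period T = 2π√(a³/μ) = 2π√(7491³/398600) = 6452.4 s = 107.54 min.
Orbits per sidereal day = 86166 / 6452.4 = 13.354.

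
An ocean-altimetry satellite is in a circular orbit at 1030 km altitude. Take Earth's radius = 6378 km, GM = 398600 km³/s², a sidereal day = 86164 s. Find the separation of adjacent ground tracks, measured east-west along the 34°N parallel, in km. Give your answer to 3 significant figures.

Semi-major axis a = 6378 + 1030 = 7408 km. Period T = 2π√(a³/μ) = 2π√(7408³/398600) = 6345.5 s = 105.76 min.
Node shift per orbit = (6345.5/86164) × 360° = 26.51°.
Equatorial spacing = 26.51 × 111.3 km/° = 2951 km.
At 34° latitude, spacing = 2951 × cos(34°) = 2447 km.

2450 km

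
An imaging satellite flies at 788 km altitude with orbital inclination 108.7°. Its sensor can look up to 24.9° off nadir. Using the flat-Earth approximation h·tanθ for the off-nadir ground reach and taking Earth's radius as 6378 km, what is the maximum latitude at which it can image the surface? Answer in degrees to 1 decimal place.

74.6°

Retrograde orbit: the ground track reaches ±(180° − i) = ±(180 − 108.7) = ±71.3°.
Sensor half-swath on the ground ≈ 788·tan(24.9°) = 366 km = 3.29° of latitude.
Maximum observable latitude ≈ 71.3 + 3.29 = 74.6°.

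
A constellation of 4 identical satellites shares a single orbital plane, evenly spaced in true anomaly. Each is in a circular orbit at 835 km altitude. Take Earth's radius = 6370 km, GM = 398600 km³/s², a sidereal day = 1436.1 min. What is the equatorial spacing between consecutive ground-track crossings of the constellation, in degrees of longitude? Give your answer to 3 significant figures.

Semi-major axis a = 6370 + 835 = 7205 km. Period T = 2π√(a³/μ) = 2π√(7205³/398600) = 6086.4 s = 101.44 min.
Single-satellite node shift = (6086.4/86166) × 360° = 25.43°.
With 4 satellites evenly phased, successive equator crossings are 25.43/4 = 6.357° apart.

6.36°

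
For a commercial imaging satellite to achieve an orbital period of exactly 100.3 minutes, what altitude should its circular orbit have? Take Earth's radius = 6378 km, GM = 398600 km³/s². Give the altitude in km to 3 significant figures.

T = 100.3 min = 6018.0 s.
From T = 2π√(a³/μ): a = (μ T²/4π²)^(1/3) = (398600 × 6018.0² / 4π²)^(1/3) = 7151 km.
Altitude h = a − R = 7151 − 6378 = 773 km.

773 km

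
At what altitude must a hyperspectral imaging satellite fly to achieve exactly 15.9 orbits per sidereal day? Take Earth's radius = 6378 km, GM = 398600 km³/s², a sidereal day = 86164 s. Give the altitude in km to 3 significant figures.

290 km

Required period T = 86164 / 15.9 = 5419.1 s.
From T = 2π√(a³/μ): a = (μ T²/4π²)^(1/3) = (398600 × 5419.1² / 4π²)^(1/3) = 6668 km.
Altitude h = a − R = 6668 − 6378 = 290 km.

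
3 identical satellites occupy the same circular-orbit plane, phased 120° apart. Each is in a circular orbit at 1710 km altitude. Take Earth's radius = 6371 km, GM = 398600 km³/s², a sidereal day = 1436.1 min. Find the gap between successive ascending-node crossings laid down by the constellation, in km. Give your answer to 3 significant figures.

Semi-major axis a = 6371 + 1710 = 8081 km. Period T = 2π√(a³/μ) = 2π√(8081³/398600) = 7229.5 s = 120.49 min.
Single-satellite node shift = (7229.5/86166) × 360° = 30.20°.
With 3 satellites evenly phased, successive equator crossings are 30.20/3 = 10.068° apart.
That is 10.068 × 111.2 = 1120 km at the equator.

1120 km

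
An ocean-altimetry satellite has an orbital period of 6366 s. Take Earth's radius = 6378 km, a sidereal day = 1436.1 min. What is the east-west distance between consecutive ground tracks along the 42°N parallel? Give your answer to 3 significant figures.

2200 km

Node shift per orbit = (6366.0/86166) × 360° = 26.60°.
Equatorial spacing = 26.60 × 111.3 km/° = 2961 km.
At 42° latitude, spacing = 2961 × cos(42°) = 2200 km.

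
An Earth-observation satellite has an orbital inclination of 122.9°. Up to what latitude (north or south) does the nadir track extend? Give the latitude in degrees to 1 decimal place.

Retrograde orbit: the ground track reaches ±(180° − i) = ±(180 − 122.9) = ±57.1°.

57.1°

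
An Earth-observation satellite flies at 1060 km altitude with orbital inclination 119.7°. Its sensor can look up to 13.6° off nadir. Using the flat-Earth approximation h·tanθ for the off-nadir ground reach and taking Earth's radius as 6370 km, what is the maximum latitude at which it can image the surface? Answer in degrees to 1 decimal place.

Retrograde orbit: the ground track reaches ±(180° − i) = ±(180 − 119.7) = ±60.3°.
Sensor half-swath on the ground ≈ 1060·tan(13.6°) = 256 km = 2.31° of latitude.
Maximum observable latitude ≈ 60.3 + 2.31 = 62.6°.

62.6°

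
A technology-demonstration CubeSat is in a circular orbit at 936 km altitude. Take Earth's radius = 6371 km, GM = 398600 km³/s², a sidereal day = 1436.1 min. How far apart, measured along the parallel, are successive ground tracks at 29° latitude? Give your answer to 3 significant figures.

2530 km

Semi-major axis a = 6371 + 936 = 7307 km. Period T = 2π√(a³/μ) = 2π√(7307³/398600) = 6216.1 s = 103.60 min.
Node shift per orbit = (6216.1/86166) × 360° = 25.97°.
Equatorial spacing = 25.97 × 111.2 km/° = 2888 km.
At 29° latitude, spacing = 2888 × cos(29°) = 2526 km.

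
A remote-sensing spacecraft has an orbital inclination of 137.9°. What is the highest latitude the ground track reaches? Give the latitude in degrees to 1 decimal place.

42.1°

Retrograde orbit: the ground track reaches ±(180° − i) = ±(180 − 137.9) = ±42.1°.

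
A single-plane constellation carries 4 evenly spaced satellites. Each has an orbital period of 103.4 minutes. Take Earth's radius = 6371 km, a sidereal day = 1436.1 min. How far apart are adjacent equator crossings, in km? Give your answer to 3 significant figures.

721 km

T = 103.4 min = 6204.0 s.
Single-satellite node shift = (6204.0/86166) × 360° = 25.92°.
With 4 satellites evenly phased, successive equator crossings are 25.92/4 = 6.480° apart.
That is 6.480 × 111.2 = 721 km at the equator.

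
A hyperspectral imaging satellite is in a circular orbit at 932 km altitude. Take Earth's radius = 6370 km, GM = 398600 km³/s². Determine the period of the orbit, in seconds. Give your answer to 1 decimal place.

Semi-major axis a = 6370 + 932 = 7302 km. Period T = 2π√(a³/μ) = 2π√(7302³/398600) = 6209.7 s = 103.50 min.

6209.7 seconds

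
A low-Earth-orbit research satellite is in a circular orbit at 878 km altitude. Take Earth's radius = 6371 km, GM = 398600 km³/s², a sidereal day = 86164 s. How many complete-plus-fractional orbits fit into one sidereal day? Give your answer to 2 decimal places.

Semi-major axis a = 6371 + 878 = 7249 km. Period T = 2π√(a³/μ) = 2π√(7249³/398600) = 6142.3 s = 102.37 min.
Orbits per sidereal day = 86164 / 6142.3 = 14.028.

14.03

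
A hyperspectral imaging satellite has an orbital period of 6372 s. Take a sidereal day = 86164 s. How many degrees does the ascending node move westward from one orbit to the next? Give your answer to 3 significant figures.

During one orbit Earth rotates (6372.0 / 86164) × 360° = 26.62°.

26.6°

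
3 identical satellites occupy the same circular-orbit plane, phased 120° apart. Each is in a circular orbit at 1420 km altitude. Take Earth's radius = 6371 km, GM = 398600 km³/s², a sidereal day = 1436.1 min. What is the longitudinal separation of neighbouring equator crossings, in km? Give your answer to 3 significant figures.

Semi-major axis a = 6371 + 1420 = 7791 km. Period T = 2π√(a³/μ) = 2π√(7791³/398600) = 6843.9 s = 114.06 min.
Single-satellite node shift = (6843.9/86166) × 360° = 28.59°.
With 3 satellites evenly phased, successive equator crossings are 28.59/3 = 9.531° apart.
That is 9.531 × 111.2 = 1060 km at the equator.

1060 km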